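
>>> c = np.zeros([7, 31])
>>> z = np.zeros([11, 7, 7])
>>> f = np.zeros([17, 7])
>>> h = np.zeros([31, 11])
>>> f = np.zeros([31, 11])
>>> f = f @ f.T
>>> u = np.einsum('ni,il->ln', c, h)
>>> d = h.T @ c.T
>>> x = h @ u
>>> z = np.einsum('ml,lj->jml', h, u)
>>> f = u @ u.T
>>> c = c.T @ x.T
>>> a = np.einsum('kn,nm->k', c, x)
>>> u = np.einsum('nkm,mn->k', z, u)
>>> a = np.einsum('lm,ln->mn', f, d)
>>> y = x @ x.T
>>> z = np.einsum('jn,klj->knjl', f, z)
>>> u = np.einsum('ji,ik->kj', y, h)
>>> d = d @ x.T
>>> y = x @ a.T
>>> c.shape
(31, 31)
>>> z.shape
(7, 11, 11, 31)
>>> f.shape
(11, 11)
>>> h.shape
(31, 11)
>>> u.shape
(11, 31)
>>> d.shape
(11, 31)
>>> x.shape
(31, 7)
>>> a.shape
(11, 7)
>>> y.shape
(31, 11)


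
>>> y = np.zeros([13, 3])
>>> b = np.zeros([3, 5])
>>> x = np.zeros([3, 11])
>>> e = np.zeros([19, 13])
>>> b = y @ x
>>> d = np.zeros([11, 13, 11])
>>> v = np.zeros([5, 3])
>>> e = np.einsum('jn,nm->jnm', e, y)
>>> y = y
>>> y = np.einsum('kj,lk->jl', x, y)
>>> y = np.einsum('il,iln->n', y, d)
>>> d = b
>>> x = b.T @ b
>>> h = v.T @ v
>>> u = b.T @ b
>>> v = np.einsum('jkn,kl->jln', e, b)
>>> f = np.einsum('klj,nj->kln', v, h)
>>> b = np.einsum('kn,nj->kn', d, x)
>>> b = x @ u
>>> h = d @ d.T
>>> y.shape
(11,)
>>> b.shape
(11, 11)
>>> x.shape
(11, 11)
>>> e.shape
(19, 13, 3)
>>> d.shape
(13, 11)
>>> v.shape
(19, 11, 3)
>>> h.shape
(13, 13)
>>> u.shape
(11, 11)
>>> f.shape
(19, 11, 3)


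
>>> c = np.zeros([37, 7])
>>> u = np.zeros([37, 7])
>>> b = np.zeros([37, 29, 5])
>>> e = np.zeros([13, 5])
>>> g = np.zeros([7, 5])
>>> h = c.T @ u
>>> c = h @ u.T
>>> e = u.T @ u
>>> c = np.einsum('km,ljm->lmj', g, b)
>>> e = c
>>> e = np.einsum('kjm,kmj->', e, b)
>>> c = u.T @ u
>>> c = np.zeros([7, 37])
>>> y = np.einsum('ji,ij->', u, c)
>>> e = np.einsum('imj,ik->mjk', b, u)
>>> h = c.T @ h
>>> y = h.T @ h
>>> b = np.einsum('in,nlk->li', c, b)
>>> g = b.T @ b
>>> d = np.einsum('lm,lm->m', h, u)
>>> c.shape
(7, 37)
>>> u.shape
(37, 7)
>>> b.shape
(29, 7)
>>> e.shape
(29, 5, 7)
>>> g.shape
(7, 7)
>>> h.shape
(37, 7)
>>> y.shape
(7, 7)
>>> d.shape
(7,)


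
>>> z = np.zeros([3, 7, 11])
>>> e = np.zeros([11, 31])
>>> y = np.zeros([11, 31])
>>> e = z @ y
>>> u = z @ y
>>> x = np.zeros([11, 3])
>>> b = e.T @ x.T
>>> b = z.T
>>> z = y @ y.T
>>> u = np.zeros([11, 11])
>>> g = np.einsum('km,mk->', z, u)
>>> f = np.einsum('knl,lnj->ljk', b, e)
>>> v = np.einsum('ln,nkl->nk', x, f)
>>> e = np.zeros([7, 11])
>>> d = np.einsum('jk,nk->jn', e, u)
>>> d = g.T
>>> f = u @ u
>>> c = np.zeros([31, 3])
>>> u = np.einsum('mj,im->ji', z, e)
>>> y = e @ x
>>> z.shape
(11, 11)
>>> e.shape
(7, 11)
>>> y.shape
(7, 3)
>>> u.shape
(11, 7)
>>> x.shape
(11, 3)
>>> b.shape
(11, 7, 3)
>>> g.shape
()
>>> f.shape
(11, 11)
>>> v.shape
(3, 31)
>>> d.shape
()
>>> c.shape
(31, 3)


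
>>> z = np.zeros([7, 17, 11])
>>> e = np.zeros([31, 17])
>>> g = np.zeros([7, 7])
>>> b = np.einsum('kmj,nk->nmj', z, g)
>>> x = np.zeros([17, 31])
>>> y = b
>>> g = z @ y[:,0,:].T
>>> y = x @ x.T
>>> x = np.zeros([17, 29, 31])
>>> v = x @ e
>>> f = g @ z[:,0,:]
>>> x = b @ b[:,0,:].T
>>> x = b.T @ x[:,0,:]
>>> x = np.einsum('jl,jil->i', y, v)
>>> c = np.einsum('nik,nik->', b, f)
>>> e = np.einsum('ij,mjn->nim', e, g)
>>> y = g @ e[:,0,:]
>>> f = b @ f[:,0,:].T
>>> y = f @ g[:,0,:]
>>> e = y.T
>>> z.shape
(7, 17, 11)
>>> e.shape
(7, 17, 7)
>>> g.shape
(7, 17, 7)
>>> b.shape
(7, 17, 11)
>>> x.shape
(29,)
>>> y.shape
(7, 17, 7)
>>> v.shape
(17, 29, 17)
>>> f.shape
(7, 17, 7)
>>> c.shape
()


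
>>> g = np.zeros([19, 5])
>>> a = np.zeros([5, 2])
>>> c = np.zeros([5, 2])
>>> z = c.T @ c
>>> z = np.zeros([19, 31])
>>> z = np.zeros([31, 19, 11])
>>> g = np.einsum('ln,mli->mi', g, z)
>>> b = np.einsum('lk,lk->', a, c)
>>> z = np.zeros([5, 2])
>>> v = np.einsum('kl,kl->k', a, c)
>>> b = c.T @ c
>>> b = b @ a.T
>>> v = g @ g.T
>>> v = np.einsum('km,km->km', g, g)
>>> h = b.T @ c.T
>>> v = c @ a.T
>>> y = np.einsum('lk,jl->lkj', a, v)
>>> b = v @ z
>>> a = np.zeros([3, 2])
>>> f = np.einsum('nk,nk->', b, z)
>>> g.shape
(31, 11)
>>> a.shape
(3, 2)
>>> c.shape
(5, 2)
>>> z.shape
(5, 2)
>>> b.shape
(5, 2)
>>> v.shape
(5, 5)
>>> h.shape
(5, 5)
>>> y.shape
(5, 2, 5)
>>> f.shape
()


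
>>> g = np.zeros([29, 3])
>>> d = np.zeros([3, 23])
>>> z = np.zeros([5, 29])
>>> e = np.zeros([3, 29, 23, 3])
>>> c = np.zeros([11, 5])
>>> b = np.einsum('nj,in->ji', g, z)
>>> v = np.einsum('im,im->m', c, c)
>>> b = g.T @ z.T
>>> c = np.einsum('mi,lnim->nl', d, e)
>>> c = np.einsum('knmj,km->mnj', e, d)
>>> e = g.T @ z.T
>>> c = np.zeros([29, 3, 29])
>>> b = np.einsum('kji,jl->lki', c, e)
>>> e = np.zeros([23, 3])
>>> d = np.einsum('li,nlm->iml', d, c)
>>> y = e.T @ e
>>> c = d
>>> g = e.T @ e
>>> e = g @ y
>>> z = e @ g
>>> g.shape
(3, 3)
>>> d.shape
(23, 29, 3)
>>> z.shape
(3, 3)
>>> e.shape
(3, 3)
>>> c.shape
(23, 29, 3)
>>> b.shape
(5, 29, 29)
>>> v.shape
(5,)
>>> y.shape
(3, 3)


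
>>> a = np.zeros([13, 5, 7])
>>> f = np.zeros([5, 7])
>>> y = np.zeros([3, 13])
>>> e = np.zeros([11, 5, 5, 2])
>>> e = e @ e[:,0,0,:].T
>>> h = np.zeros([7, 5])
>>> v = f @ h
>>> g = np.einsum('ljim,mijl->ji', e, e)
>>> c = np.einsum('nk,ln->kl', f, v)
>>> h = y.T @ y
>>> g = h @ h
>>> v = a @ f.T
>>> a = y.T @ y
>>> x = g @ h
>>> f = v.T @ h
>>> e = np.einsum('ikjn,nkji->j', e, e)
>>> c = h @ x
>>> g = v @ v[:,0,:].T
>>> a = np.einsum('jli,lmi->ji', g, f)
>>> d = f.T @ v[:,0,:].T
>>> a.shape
(13, 13)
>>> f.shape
(5, 5, 13)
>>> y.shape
(3, 13)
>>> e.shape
(5,)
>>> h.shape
(13, 13)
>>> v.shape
(13, 5, 5)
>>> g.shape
(13, 5, 13)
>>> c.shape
(13, 13)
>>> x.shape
(13, 13)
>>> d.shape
(13, 5, 13)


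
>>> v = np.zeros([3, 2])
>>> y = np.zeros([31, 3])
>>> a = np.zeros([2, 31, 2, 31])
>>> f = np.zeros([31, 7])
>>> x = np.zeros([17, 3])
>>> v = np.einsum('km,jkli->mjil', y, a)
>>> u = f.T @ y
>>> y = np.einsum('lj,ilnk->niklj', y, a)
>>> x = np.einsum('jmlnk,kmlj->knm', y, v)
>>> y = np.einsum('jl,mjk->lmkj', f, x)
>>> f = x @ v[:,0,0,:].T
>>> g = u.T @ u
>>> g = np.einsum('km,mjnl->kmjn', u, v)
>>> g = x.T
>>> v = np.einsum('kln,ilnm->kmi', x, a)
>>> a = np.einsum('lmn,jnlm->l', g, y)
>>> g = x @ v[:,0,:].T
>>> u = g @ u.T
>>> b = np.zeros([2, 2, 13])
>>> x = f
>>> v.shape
(3, 31, 2)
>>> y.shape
(7, 3, 2, 31)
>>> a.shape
(2,)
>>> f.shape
(3, 31, 3)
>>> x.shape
(3, 31, 3)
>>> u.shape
(3, 31, 7)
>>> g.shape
(3, 31, 3)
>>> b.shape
(2, 2, 13)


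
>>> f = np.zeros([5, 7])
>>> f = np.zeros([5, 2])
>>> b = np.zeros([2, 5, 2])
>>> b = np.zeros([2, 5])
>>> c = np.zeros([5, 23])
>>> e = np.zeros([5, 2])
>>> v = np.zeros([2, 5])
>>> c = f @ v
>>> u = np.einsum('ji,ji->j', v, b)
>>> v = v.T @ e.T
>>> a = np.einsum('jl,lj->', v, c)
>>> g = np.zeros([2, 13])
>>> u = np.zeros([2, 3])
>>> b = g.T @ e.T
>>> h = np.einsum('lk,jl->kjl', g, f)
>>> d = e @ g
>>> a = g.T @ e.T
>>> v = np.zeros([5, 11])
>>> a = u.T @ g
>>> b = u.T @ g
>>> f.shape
(5, 2)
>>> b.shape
(3, 13)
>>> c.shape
(5, 5)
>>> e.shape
(5, 2)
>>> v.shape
(5, 11)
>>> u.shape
(2, 3)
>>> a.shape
(3, 13)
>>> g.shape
(2, 13)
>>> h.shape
(13, 5, 2)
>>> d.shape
(5, 13)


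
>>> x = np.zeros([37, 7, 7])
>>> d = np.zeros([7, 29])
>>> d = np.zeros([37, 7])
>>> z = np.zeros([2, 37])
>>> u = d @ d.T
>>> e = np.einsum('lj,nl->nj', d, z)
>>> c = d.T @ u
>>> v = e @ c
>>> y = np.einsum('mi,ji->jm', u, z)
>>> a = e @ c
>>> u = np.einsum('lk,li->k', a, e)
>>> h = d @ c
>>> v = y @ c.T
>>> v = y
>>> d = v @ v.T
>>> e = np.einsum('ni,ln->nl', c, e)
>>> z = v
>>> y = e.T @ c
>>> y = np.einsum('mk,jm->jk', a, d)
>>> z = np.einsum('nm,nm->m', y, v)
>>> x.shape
(37, 7, 7)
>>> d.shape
(2, 2)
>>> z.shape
(37,)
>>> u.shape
(37,)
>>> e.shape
(7, 2)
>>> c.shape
(7, 37)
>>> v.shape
(2, 37)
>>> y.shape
(2, 37)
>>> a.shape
(2, 37)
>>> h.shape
(37, 37)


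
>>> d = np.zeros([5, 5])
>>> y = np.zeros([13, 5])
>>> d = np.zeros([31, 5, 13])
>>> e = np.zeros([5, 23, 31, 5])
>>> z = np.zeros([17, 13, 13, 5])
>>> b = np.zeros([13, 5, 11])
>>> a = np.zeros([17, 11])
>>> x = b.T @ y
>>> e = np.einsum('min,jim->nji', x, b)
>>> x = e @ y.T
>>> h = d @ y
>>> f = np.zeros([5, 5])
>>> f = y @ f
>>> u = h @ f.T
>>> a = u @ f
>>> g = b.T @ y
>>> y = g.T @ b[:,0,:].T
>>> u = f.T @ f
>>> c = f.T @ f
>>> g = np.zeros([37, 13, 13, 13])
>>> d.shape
(31, 5, 13)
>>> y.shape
(5, 5, 13)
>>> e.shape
(5, 13, 5)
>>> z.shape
(17, 13, 13, 5)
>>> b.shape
(13, 5, 11)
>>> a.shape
(31, 5, 5)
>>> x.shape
(5, 13, 13)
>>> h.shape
(31, 5, 5)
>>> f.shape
(13, 5)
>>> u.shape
(5, 5)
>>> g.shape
(37, 13, 13, 13)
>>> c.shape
(5, 5)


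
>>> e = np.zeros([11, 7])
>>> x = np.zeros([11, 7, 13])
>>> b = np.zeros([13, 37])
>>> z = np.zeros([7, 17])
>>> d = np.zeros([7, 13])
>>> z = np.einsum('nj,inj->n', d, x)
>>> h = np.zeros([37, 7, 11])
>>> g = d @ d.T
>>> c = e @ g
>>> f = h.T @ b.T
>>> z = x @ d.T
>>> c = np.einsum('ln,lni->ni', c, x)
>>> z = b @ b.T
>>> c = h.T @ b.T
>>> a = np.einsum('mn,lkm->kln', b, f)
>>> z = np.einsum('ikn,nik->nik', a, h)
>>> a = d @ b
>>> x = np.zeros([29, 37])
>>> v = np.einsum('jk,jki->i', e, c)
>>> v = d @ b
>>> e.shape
(11, 7)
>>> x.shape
(29, 37)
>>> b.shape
(13, 37)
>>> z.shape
(37, 7, 11)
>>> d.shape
(7, 13)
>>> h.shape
(37, 7, 11)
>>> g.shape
(7, 7)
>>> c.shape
(11, 7, 13)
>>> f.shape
(11, 7, 13)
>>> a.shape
(7, 37)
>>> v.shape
(7, 37)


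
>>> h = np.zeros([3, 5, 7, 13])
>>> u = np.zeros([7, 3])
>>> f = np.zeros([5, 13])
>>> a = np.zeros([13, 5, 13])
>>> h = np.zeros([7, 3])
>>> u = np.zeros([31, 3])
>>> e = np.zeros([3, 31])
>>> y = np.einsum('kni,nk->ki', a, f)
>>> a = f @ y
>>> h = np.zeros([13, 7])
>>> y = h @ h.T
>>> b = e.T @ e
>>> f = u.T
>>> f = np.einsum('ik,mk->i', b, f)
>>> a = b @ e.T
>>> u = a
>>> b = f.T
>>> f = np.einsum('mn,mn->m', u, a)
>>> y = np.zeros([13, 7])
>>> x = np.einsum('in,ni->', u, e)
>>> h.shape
(13, 7)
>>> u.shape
(31, 3)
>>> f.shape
(31,)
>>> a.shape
(31, 3)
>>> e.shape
(3, 31)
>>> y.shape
(13, 7)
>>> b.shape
(31,)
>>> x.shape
()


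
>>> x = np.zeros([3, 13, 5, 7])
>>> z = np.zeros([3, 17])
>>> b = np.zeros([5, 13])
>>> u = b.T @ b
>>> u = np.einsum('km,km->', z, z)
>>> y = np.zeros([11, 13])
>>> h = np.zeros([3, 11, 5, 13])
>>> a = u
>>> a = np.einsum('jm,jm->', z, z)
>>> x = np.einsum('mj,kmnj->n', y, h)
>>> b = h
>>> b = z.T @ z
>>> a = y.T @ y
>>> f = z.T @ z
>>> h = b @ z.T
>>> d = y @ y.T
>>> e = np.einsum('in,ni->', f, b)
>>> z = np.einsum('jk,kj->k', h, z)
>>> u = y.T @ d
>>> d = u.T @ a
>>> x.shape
(5,)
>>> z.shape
(3,)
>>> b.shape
(17, 17)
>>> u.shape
(13, 11)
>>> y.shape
(11, 13)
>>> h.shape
(17, 3)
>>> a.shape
(13, 13)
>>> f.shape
(17, 17)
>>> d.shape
(11, 13)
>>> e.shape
()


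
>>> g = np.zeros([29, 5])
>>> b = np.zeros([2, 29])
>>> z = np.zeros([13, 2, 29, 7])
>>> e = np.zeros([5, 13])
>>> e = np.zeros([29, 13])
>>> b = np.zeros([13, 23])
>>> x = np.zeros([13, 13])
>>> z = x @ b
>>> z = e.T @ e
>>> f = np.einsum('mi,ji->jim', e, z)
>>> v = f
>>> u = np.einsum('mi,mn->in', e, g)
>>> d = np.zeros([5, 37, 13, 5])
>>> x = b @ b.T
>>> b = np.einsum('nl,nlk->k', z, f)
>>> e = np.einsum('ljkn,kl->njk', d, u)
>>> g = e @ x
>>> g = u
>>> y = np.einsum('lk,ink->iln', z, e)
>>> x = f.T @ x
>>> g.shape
(13, 5)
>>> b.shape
(29,)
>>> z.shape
(13, 13)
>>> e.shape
(5, 37, 13)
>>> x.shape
(29, 13, 13)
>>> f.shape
(13, 13, 29)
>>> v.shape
(13, 13, 29)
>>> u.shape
(13, 5)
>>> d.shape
(5, 37, 13, 5)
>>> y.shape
(5, 13, 37)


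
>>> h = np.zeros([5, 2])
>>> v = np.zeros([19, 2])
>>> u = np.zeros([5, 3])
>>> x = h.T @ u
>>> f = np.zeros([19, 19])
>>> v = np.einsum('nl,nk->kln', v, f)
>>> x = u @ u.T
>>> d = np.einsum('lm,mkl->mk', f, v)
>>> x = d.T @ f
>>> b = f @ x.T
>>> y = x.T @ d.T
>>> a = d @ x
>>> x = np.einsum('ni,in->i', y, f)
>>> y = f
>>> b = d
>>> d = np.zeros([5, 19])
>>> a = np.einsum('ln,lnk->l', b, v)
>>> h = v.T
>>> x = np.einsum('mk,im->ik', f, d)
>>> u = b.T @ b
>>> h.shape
(19, 2, 19)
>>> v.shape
(19, 2, 19)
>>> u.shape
(2, 2)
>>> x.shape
(5, 19)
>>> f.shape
(19, 19)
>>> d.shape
(5, 19)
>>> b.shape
(19, 2)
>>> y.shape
(19, 19)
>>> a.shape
(19,)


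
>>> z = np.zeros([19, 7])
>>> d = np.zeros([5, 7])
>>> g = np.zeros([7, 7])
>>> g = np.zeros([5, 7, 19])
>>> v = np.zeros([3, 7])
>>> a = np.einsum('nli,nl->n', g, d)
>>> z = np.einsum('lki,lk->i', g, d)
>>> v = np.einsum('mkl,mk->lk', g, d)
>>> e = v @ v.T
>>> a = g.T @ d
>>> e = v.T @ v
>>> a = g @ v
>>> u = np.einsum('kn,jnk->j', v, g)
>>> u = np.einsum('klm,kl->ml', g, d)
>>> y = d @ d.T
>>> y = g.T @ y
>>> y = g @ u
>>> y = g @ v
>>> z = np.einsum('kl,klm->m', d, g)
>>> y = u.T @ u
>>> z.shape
(19,)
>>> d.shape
(5, 7)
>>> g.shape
(5, 7, 19)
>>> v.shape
(19, 7)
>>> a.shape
(5, 7, 7)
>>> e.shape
(7, 7)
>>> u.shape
(19, 7)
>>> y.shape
(7, 7)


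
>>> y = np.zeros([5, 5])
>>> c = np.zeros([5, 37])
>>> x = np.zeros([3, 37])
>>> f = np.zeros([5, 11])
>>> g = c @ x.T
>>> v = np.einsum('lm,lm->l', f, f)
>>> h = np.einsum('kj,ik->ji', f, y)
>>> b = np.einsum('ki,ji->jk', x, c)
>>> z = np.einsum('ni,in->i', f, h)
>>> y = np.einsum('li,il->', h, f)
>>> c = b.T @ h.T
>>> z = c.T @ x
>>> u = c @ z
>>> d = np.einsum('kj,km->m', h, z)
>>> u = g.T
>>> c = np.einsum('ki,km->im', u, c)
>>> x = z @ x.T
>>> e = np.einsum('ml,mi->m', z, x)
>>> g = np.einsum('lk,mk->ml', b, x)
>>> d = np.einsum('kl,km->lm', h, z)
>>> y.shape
()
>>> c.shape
(5, 11)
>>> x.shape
(11, 3)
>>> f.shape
(5, 11)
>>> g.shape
(11, 5)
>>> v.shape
(5,)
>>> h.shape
(11, 5)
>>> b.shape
(5, 3)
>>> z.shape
(11, 37)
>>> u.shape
(3, 5)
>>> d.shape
(5, 37)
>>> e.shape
(11,)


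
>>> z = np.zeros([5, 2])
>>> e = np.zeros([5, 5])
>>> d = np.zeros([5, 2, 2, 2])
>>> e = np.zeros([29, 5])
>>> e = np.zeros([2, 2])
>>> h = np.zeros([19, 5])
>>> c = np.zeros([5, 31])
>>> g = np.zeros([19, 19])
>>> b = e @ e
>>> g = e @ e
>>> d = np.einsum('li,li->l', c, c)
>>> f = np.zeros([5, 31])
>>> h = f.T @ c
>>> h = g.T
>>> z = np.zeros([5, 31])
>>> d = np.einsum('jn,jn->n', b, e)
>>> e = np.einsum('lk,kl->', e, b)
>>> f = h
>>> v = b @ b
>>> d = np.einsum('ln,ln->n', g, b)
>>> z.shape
(5, 31)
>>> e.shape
()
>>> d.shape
(2,)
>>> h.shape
(2, 2)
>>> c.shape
(5, 31)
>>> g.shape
(2, 2)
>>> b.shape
(2, 2)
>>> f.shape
(2, 2)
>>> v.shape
(2, 2)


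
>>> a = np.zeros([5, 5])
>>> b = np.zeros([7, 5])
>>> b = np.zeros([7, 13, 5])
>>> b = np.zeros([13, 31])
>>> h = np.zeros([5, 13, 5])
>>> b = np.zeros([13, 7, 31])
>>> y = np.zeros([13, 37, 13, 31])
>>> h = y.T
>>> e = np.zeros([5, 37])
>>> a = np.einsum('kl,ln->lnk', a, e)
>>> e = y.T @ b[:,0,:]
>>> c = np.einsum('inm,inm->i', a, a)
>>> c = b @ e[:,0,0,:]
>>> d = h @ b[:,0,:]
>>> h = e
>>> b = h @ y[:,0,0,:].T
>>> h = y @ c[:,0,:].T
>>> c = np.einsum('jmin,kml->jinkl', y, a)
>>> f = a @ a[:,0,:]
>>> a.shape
(5, 37, 5)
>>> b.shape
(31, 13, 37, 13)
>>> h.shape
(13, 37, 13, 13)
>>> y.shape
(13, 37, 13, 31)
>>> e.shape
(31, 13, 37, 31)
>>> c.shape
(13, 13, 31, 5, 5)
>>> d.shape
(31, 13, 37, 31)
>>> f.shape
(5, 37, 5)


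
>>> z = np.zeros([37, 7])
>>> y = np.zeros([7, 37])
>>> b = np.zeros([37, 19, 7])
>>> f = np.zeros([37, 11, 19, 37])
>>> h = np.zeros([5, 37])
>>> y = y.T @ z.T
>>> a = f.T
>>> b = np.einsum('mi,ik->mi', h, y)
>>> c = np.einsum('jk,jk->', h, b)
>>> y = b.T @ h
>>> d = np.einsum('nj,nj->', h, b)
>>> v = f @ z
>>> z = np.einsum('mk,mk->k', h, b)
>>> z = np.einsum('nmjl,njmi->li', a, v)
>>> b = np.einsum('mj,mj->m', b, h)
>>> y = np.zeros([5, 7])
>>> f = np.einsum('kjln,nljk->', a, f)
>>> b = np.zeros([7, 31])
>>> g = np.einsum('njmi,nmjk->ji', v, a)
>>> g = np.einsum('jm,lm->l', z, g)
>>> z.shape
(37, 7)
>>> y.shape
(5, 7)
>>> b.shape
(7, 31)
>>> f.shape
()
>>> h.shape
(5, 37)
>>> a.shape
(37, 19, 11, 37)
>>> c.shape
()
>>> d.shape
()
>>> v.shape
(37, 11, 19, 7)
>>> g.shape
(11,)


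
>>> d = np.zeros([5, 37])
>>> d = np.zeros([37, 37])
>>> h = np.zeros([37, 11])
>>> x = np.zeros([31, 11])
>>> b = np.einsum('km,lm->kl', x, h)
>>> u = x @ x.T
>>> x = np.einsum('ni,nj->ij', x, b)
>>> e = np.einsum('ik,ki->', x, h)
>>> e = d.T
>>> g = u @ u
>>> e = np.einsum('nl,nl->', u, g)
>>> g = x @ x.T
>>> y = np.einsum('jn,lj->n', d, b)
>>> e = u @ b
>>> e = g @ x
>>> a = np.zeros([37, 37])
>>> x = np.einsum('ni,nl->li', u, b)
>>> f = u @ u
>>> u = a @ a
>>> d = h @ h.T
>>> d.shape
(37, 37)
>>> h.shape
(37, 11)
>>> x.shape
(37, 31)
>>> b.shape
(31, 37)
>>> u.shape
(37, 37)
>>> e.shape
(11, 37)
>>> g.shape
(11, 11)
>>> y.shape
(37,)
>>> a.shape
(37, 37)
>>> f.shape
(31, 31)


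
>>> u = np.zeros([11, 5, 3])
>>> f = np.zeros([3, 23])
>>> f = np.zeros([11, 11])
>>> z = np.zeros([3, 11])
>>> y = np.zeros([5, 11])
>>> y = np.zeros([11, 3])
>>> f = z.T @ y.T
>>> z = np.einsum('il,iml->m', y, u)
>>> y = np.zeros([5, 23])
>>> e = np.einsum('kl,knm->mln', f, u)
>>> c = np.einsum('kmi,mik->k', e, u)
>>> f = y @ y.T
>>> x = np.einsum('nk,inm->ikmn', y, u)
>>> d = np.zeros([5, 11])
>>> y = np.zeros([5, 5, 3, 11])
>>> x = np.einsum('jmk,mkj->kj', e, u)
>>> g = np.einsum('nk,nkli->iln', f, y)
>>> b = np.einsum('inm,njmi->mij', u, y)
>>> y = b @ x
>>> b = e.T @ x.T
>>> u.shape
(11, 5, 3)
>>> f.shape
(5, 5)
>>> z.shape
(5,)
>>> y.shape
(3, 11, 3)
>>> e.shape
(3, 11, 5)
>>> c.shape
(3,)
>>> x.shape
(5, 3)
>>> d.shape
(5, 11)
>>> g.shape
(11, 3, 5)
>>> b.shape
(5, 11, 5)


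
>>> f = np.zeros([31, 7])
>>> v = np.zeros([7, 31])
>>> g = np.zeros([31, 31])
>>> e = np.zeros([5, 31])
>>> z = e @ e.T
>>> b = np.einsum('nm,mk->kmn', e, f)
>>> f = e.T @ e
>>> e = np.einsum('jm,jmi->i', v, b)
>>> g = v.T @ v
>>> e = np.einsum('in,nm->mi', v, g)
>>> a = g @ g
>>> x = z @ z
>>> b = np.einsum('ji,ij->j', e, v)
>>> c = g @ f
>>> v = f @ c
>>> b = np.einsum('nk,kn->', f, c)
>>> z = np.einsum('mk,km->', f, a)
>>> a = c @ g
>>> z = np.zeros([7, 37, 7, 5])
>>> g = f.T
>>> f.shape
(31, 31)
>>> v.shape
(31, 31)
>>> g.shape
(31, 31)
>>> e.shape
(31, 7)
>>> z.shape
(7, 37, 7, 5)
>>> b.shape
()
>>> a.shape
(31, 31)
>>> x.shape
(5, 5)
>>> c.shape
(31, 31)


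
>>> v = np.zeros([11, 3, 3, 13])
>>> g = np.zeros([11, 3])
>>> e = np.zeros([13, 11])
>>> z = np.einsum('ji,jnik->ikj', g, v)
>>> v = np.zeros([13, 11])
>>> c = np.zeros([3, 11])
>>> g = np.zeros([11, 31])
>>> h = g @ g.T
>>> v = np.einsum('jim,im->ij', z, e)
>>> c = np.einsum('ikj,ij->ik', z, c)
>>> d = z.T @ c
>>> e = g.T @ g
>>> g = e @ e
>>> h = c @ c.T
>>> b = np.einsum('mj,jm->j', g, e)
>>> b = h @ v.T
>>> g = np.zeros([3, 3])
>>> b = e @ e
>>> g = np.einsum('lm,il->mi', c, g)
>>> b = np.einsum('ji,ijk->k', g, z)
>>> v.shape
(13, 3)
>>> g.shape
(13, 3)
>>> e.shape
(31, 31)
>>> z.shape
(3, 13, 11)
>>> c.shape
(3, 13)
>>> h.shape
(3, 3)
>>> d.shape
(11, 13, 13)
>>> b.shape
(11,)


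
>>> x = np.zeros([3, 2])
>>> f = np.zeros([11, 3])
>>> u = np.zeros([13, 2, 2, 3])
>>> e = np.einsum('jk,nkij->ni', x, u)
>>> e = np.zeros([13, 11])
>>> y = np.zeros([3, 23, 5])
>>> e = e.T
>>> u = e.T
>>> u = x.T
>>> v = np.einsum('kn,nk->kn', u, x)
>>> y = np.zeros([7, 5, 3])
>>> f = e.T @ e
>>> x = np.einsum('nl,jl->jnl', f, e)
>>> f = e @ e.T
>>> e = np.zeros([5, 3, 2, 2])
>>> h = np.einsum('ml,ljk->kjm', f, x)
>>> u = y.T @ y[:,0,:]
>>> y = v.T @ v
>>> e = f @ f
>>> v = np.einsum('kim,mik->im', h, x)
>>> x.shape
(11, 13, 13)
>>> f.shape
(11, 11)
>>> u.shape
(3, 5, 3)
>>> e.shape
(11, 11)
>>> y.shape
(3, 3)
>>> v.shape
(13, 11)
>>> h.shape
(13, 13, 11)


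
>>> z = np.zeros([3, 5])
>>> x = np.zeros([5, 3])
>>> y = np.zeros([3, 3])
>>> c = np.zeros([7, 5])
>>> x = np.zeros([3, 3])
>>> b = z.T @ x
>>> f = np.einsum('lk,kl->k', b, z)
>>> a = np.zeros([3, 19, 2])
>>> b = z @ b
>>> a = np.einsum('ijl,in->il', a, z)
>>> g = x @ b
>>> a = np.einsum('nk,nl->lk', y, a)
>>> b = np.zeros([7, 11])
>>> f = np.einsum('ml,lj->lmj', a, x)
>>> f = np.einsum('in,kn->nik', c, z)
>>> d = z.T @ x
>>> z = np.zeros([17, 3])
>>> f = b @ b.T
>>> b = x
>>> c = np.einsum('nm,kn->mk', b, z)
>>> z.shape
(17, 3)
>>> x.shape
(3, 3)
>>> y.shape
(3, 3)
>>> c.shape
(3, 17)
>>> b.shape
(3, 3)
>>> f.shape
(7, 7)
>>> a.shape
(2, 3)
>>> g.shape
(3, 3)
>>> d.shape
(5, 3)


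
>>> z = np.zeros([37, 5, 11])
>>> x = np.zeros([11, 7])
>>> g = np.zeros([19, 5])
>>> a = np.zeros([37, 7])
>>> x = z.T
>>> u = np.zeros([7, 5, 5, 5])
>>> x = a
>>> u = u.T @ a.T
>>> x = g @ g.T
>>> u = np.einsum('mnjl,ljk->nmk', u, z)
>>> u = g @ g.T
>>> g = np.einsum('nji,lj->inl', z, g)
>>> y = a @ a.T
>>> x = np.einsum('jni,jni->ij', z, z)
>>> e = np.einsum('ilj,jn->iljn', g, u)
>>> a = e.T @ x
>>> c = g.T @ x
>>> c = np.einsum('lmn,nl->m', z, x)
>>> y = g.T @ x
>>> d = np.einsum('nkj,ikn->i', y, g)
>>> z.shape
(37, 5, 11)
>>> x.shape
(11, 37)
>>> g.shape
(11, 37, 19)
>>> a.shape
(19, 19, 37, 37)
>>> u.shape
(19, 19)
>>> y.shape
(19, 37, 37)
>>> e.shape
(11, 37, 19, 19)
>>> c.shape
(5,)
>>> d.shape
(11,)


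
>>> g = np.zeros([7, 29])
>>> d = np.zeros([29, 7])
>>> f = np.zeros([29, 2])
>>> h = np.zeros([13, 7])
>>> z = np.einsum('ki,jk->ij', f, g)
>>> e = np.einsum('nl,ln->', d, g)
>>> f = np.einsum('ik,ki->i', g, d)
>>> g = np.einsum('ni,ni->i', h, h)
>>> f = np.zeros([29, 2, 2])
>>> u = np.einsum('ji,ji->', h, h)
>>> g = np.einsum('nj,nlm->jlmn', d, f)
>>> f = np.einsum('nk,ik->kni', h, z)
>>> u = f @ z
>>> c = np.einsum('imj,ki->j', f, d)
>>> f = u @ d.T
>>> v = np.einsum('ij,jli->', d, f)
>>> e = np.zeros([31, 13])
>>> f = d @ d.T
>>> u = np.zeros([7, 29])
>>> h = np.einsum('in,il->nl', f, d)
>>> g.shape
(7, 2, 2, 29)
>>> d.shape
(29, 7)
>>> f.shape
(29, 29)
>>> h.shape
(29, 7)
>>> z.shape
(2, 7)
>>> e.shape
(31, 13)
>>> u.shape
(7, 29)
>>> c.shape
(2,)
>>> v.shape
()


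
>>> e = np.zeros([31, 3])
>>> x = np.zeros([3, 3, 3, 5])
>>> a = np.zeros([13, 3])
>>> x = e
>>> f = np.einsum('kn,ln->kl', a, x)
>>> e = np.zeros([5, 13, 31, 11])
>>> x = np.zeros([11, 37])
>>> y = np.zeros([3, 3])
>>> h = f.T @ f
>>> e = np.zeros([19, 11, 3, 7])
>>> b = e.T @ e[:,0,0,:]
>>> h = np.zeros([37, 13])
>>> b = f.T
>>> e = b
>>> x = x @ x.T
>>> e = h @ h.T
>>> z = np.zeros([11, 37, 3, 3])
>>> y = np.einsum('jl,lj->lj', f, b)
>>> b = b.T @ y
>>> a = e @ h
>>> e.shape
(37, 37)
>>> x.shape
(11, 11)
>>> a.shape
(37, 13)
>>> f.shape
(13, 31)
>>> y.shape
(31, 13)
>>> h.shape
(37, 13)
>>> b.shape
(13, 13)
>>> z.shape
(11, 37, 3, 3)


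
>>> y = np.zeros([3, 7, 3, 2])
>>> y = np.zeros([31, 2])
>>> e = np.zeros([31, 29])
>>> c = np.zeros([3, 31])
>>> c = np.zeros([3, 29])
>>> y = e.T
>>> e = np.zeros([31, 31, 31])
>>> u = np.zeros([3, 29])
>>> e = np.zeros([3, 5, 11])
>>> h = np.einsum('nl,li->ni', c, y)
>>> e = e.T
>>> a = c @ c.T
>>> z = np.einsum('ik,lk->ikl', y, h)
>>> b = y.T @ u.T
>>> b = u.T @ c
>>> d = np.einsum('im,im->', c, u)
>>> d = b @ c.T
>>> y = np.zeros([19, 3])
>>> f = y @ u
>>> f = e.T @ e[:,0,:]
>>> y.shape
(19, 3)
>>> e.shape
(11, 5, 3)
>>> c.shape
(3, 29)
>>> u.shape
(3, 29)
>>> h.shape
(3, 31)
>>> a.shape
(3, 3)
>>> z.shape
(29, 31, 3)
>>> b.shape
(29, 29)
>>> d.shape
(29, 3)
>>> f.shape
(3, 5, 3)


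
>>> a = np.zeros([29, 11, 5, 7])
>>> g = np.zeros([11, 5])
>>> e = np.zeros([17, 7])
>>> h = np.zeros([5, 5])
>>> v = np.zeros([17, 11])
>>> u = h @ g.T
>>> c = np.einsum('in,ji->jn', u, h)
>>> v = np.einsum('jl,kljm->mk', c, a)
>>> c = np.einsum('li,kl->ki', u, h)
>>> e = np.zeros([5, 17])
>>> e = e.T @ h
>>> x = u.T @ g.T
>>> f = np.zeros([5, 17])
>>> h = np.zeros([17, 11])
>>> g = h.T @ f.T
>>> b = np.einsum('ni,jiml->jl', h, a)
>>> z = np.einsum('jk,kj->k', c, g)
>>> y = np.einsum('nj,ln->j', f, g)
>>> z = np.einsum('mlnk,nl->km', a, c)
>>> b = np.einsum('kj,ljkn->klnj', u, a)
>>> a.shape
(29, 11, 5, 7)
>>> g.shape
(11, 5)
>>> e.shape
(17, 5)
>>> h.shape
(17, 11)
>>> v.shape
(7, 29)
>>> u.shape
(5, 11)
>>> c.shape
(5, 11)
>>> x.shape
(11, 11)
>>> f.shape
(5, 17)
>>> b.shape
(5, 29, 7, 11)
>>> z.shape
(7, 29)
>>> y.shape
(17,)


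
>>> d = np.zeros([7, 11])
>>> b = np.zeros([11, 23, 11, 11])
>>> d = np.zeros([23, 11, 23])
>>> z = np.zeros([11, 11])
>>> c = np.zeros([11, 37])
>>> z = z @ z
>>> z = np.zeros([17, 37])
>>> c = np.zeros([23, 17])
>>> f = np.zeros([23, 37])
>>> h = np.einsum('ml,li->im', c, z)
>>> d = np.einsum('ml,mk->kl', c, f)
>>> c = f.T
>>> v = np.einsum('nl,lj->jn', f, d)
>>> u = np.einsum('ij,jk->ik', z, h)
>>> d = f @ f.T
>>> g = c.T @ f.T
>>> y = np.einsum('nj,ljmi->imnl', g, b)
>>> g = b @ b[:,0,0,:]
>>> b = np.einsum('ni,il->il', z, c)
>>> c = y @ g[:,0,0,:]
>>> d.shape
(23, 23)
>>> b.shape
(37, 23)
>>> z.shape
(17, 37)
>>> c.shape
(11, 11, 23, 11)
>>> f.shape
(23, 37)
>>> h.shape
(37, 23)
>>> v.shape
(17, 23)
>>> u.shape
(17, 23)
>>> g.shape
(11, 23, 11, 11)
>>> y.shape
(11, 11, 23, 11)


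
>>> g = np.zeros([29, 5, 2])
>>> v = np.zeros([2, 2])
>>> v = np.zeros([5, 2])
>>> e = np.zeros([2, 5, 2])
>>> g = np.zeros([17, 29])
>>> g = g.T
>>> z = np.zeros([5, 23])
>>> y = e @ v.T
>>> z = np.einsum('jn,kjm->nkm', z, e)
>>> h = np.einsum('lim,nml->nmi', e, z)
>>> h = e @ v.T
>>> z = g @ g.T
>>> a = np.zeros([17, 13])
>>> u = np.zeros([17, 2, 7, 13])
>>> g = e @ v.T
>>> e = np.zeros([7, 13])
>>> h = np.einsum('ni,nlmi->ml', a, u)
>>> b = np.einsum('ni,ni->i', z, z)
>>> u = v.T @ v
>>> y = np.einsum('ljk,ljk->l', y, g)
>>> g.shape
(2, 5, 5)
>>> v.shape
(5, 2)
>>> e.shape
(7, 13)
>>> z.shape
(29, 29)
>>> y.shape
(2,)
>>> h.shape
(7, 2)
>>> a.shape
(17, 13)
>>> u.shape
(2, 2)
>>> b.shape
(29,)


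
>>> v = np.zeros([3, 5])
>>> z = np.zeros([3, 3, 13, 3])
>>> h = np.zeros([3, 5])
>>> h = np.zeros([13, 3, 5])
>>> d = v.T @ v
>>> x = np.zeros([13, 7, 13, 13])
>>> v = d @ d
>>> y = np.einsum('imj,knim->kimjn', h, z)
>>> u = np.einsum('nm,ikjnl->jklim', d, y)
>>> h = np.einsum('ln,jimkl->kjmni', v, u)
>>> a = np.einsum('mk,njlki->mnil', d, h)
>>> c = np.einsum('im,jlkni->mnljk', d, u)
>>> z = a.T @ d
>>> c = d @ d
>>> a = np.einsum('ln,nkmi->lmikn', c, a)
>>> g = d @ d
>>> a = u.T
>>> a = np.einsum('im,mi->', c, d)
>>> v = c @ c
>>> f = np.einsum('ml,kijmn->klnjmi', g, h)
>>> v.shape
(5, 5)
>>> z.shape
(3, 13, 3, 5)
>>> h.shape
(3, 3, 3, 5, 13)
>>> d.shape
(5, 5)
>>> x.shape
(13, 7, 13, 13)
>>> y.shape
(3, 13, 3, 5, 3)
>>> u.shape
(3, 13, 3, 3, 5)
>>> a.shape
()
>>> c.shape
(5, 5)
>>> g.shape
(5, 5)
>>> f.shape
(3, 5, 13, 3, 5, 3)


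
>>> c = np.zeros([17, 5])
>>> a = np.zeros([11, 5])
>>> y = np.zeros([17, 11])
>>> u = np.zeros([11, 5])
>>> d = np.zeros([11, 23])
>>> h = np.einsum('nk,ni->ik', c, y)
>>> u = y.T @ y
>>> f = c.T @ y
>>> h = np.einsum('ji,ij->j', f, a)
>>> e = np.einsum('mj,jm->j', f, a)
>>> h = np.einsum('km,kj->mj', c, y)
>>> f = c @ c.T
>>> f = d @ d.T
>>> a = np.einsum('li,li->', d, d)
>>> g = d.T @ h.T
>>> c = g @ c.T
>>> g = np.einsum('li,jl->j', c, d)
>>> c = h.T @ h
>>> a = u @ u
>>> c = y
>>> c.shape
(17, 11)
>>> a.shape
(11, 11)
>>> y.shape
(17, 11)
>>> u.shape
(11, 11)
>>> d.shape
(11, 23)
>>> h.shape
(5, 11)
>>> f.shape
(11, 11)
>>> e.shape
(11,)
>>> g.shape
(11,)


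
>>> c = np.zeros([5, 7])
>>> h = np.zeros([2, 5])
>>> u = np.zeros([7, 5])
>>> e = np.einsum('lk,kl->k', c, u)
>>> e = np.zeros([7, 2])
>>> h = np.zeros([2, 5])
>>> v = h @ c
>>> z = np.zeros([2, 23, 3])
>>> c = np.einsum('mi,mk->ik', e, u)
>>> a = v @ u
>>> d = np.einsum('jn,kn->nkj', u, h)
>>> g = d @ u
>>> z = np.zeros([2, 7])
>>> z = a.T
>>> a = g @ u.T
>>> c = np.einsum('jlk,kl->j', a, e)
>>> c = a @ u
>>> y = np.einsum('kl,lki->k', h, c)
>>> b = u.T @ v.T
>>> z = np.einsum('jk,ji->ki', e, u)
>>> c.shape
(5, 2, 5)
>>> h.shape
(2, 5)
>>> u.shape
(7, 5)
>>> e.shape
(7, 2)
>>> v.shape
(2, 7)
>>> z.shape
(2, 5)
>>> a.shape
(5, 2, 7)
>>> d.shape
(5, 2, 7)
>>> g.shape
(5, 2, 5)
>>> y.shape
(2,)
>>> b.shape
(5, 2)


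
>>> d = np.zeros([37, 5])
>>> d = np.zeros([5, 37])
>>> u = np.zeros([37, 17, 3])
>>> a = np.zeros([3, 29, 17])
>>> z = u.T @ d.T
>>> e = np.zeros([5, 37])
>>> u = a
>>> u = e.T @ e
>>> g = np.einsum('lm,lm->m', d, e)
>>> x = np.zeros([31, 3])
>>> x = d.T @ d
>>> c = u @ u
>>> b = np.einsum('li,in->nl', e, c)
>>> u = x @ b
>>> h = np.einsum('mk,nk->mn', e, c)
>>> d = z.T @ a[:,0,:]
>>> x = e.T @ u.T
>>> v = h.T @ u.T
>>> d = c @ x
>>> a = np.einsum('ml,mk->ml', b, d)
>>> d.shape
(37, 37)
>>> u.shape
(37, 5)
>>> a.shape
(37, 5)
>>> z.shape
(3, 17, 5)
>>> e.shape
(5, 37)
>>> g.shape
(37,)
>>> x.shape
(37, 37)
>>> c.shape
(37, 37)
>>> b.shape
(37, 5)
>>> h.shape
(5, 37)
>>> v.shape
(37, 37)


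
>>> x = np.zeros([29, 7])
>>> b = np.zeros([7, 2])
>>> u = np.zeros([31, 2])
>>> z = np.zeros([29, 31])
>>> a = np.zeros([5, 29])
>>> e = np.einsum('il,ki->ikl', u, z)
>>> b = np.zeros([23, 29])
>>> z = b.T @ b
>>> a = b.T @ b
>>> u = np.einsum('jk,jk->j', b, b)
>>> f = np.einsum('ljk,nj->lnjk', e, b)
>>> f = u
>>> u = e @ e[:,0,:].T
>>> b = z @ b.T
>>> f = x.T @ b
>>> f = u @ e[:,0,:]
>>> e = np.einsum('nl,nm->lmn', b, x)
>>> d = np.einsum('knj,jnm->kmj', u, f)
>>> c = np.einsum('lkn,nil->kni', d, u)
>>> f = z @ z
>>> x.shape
(29, 7)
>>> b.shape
(29, 23)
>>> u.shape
(31, 29, 31)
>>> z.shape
(29, 29)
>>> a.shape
(29, 29)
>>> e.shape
(23, 7, 29)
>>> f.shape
(29, 29)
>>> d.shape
(31, 2, 31)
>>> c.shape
(2, 31, 29)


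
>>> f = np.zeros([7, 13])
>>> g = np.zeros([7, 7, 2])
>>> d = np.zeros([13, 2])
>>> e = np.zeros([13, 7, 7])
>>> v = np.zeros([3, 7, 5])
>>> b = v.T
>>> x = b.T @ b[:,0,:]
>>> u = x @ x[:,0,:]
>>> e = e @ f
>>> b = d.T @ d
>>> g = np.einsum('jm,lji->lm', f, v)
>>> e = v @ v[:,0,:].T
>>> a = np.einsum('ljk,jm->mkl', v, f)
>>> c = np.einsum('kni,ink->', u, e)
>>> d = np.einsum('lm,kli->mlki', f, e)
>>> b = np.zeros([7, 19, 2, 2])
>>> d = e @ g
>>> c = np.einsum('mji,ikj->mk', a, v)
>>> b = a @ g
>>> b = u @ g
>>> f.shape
(7, 13)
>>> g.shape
(3, 13)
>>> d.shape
(3, 7, 13)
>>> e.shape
(3, 7, 3)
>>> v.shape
(3, 7, 5)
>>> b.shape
(3, 7, 13)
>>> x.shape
(3, 7, 3)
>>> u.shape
(3, 7, 3)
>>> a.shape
(13, 5, 3)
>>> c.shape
(13, 7)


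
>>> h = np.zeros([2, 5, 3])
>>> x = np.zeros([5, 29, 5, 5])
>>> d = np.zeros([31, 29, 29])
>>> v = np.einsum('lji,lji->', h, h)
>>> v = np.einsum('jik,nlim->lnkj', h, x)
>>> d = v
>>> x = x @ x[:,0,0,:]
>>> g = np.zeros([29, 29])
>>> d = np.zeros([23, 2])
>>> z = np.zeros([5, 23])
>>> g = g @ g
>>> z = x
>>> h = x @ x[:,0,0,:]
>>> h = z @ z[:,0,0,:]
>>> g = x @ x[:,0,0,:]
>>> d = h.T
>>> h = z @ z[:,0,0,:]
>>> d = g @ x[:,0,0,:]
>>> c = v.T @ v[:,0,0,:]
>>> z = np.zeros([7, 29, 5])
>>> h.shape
(5, 29, 5, 5)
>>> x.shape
(5, 29, 5, 5)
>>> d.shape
(5, 29, 5, 5)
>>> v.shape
(29, 5, 3, 2)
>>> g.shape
(5, 29, 5, 5)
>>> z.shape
(7, 29, 5)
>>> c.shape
(2, 3, 5, 2)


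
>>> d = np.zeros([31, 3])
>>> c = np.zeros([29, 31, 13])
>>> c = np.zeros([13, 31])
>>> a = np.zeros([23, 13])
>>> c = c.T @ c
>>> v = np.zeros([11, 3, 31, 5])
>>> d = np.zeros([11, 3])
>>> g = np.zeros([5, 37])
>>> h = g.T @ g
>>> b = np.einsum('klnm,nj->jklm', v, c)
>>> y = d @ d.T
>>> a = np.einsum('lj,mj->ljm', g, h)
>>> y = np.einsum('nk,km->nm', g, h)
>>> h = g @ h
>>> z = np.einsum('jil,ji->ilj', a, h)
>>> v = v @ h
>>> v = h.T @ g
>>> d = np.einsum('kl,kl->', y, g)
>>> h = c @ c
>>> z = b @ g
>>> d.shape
()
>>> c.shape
(31, 31)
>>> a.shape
(5, 37, 37)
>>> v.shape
(37, 37)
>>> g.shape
(5, 37)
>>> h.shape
(31, 31)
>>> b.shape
(31, 11, 3, 5)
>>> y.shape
(5, 37)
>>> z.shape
(31, 11, 3, 37)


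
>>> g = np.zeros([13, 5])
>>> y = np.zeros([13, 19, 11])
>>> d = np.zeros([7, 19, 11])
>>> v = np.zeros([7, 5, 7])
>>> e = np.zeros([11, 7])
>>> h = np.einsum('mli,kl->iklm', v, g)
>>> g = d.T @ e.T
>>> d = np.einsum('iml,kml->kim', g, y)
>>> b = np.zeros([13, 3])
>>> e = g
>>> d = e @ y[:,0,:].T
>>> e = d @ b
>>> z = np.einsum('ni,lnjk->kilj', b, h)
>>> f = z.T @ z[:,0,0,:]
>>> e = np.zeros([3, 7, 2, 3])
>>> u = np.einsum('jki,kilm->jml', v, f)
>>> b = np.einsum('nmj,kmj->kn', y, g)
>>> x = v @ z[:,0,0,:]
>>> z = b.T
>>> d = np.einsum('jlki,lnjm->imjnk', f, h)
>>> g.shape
(11, 19, 11)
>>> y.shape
(13, 19, 11)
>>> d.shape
(5, 7, 5, 13, 3)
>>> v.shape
(7, 5, 7)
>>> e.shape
(3, 7, 2, 3)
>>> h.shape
(7, 13, 5, 7)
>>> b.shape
(11, 13)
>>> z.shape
(13, 11)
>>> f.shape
(5, 7, 3, 5)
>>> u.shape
(7, 5, 3)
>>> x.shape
(7, 5, 5)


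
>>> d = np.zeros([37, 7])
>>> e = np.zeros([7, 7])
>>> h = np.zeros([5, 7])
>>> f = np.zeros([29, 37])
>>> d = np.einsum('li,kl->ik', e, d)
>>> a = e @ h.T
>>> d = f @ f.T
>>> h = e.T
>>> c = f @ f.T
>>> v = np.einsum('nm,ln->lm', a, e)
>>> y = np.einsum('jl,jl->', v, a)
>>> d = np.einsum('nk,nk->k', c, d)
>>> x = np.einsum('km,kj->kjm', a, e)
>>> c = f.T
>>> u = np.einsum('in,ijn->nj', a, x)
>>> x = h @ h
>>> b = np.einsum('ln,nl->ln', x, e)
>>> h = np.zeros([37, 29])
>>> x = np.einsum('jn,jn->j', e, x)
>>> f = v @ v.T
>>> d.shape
(29,)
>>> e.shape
(7, 7)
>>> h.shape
(37, 29)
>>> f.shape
(7, 7)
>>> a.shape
(7, 5)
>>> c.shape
(37, 29)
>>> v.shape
(7, 5)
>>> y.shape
()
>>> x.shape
(7,)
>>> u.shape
(5, 7)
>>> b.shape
(7, 7)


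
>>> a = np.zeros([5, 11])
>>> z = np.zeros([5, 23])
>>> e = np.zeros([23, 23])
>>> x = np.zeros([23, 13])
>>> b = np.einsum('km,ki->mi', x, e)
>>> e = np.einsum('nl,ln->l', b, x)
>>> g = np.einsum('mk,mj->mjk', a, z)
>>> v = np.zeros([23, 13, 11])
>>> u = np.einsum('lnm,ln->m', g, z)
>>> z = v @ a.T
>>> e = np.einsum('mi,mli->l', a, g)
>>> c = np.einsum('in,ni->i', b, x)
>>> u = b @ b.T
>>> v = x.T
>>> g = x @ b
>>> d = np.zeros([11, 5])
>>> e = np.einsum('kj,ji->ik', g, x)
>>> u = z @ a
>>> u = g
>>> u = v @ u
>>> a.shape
(5, 11)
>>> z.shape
(23, 13, 5)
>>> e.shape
(13, 23)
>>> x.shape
(23, 13)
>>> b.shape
(13, 23)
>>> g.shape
(23, 23)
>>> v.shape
(13, 23)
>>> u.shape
(13, 23)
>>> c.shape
(13,)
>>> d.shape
(11, 5)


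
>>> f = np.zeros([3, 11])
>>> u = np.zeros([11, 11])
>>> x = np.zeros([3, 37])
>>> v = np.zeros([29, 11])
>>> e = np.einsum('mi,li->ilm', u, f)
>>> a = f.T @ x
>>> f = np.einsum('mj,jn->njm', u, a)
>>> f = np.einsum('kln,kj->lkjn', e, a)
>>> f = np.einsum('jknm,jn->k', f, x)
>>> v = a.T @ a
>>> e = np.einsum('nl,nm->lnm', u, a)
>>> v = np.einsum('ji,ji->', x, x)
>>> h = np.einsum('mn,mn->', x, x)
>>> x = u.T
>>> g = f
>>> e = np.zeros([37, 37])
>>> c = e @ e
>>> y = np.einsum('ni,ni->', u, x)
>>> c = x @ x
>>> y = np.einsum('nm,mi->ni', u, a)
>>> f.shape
(11,)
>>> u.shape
(11, 11)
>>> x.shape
(11, 11)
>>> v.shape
()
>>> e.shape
(37, 37)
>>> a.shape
(11, 37)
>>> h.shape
()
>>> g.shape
(11,)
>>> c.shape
(11, 11)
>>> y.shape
(11, 37)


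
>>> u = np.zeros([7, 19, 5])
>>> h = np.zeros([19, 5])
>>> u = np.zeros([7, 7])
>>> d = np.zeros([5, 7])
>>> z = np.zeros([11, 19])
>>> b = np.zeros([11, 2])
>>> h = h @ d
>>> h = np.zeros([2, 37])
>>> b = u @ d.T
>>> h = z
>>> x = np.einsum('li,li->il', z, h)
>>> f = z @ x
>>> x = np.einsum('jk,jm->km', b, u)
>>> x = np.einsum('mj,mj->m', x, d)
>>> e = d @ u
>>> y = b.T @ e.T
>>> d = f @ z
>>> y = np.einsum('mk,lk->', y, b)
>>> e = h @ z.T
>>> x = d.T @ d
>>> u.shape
(7, 7)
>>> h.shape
(11, 19)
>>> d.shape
(11, 19)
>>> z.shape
(11, 19)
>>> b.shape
(7, 5)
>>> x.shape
(19, 19)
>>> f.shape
(11, 11)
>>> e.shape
(11, 11)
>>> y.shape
()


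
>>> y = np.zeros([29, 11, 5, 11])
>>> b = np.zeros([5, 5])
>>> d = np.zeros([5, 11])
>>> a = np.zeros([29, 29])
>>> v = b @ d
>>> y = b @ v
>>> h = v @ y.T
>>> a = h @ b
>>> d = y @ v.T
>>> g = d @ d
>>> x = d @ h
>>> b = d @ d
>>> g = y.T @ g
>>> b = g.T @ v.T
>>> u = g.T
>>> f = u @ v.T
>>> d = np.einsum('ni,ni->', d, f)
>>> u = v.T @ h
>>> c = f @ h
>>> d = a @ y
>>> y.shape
(5, 11)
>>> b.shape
(5, 5)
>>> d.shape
(5, 11)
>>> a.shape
(5, 5)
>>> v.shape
(5, 11)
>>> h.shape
(5, 5)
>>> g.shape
(11, 5)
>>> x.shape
(5, 5)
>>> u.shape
(11, 5)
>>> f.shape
(5, 5)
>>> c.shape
(5, 5)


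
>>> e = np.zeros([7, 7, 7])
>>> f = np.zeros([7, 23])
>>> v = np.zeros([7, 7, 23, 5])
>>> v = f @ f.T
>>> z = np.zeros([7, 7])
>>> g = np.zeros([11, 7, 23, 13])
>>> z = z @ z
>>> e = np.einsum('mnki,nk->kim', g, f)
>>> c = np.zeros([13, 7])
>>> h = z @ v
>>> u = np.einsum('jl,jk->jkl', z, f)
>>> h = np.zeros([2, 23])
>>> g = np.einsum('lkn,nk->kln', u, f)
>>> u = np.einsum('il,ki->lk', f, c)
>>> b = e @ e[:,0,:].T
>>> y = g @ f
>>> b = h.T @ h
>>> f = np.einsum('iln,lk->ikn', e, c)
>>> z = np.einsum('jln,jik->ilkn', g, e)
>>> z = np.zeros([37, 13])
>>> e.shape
(23, 13, 11)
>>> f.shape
(23, 7, 11)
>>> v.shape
(7, 7)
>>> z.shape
(37, 13)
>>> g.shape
(23, 7, 7)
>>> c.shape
(13, 7)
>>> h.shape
(2, 23)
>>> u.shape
(23, 13)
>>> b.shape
(23, 23)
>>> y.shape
(23, 7, 23)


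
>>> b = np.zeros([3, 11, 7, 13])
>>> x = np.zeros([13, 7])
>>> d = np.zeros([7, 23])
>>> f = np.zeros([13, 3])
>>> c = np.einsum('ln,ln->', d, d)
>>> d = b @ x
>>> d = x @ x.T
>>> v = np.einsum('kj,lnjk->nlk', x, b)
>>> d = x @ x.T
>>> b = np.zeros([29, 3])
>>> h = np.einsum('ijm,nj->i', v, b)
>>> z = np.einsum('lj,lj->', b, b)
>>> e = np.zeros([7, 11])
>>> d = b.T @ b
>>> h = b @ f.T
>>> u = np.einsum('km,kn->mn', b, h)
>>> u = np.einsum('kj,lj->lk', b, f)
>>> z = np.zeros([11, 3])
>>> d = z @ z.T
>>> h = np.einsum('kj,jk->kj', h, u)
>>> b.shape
(29, 3)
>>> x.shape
(13, 7)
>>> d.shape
(11, 11)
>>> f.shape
(13, 3)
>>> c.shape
()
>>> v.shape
(11, 3, 13)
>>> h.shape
(29, 13)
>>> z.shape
(11, 3)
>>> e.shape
(7, 11)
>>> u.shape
(13, 29)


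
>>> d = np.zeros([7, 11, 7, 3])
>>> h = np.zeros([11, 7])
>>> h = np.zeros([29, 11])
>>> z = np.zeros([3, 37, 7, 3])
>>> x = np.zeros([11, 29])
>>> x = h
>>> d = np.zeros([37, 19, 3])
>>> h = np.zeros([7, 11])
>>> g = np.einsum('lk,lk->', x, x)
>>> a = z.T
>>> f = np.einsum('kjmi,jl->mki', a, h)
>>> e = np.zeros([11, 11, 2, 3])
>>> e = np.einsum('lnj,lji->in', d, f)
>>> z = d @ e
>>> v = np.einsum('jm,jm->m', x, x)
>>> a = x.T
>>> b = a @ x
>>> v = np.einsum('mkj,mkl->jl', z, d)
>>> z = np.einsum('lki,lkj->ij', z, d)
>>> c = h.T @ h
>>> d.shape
(37, 19, 3)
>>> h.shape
(7, 11)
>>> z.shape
(19, 3)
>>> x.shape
(29, 11)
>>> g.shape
()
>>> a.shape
(11, 29)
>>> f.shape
(37, 3, 3)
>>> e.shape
(3, 19)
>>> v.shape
(19, 3)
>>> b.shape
(11, 11)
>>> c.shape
(11, 11)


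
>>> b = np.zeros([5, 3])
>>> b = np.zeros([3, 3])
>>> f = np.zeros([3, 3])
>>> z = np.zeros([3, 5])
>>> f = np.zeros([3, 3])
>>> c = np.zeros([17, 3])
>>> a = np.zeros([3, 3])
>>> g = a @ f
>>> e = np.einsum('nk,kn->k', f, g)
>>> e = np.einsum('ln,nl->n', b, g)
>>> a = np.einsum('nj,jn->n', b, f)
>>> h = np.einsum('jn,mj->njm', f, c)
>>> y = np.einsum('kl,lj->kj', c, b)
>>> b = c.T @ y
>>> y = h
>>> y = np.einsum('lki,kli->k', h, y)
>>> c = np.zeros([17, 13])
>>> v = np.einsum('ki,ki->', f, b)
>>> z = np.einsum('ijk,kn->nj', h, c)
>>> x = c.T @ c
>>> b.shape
(3, 3)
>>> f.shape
(3, 3)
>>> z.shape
(13, 3)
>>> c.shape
(17, 13)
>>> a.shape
(3,)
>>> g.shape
(3, 3)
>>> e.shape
(3,)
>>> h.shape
(3, 3, 17)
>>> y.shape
(3,)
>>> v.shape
()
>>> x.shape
(13, 13)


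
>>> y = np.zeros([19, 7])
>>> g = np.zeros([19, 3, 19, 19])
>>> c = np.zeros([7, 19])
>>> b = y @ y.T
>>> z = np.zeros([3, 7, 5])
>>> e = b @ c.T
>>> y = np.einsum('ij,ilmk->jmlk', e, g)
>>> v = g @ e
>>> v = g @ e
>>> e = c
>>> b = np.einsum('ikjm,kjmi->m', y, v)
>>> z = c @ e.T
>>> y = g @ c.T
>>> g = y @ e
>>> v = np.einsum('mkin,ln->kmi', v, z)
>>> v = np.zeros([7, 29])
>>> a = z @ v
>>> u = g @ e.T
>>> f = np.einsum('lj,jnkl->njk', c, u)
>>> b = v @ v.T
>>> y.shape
(19, 3, 19, 7)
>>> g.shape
(19, 3, 19, 19)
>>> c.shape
(7, 19)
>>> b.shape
(7, 7)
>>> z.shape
(7, 7)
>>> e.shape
(7, 19)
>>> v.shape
(7, 29)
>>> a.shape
(7, 29)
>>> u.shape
(19, 3, 19, 7)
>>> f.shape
(3, 19, 19)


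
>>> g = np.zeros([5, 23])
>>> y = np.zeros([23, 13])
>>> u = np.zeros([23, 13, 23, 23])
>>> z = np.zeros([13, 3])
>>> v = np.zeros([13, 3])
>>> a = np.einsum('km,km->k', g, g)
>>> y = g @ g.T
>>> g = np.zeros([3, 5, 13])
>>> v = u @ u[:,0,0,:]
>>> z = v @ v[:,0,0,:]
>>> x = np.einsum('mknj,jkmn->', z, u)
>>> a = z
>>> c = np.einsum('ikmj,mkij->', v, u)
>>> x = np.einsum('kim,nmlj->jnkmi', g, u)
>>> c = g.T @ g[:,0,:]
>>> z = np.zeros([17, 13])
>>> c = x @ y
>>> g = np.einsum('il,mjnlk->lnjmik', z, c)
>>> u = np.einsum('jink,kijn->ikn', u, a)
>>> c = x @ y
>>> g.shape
(13, 3, 23, 23, 17, 5)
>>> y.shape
(5, 5)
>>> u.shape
(13, 23, 23)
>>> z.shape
(17, 13)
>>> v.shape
(23, 13, 23, 23)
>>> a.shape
(23, 13, 23, 23)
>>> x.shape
(23, 23, 3, 13, 5)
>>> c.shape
(23, 23, 3, 13, 5)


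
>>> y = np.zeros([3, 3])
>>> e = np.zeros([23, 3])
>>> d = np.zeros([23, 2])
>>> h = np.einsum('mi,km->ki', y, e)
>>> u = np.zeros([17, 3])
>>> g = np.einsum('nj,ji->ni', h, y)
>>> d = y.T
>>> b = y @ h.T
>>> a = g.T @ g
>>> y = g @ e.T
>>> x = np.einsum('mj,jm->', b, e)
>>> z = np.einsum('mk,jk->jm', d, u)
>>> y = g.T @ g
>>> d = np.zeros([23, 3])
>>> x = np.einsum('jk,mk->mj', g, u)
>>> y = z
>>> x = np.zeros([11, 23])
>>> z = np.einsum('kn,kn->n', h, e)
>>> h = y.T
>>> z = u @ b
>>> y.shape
(17, 3)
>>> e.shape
(23, 3)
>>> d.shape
(23, 3)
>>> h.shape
(3, 17)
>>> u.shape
(17, 3)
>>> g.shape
(23, 3)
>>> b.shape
(3, 23)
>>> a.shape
(3, 3)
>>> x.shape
(11, 23)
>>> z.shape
(17, 23)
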